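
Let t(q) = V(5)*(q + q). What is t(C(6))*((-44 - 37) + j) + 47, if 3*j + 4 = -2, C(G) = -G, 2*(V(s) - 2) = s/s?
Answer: 2537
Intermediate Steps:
V(s) = 5/2 (V(s) = 2 + (s/s)/2 = 2 + (½)*1 = 2 + ½ = 5/2)
j = -2 (j = -4/3 + (⅓)*(-2) = -4/3 - ⅔ = -2)
t(q) = 5*q (t(q) = 5*(q + q)/2 = 5*(2*q)/2 = 5*q)
t(C(6))*((-44 - 37) + j) + 47 = (5*(-1*6))*((-44 - 37) - 2) + 47 = (5*(-6))*(-81 - 2) + 47 = -30*(-83) + 47 = 2490 + 47 = 2537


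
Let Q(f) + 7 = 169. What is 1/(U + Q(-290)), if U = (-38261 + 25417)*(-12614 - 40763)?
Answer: 1/685574350 ≈ 1.4586e-9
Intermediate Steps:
U = 685574188 (U = -12844*(-53377) = 685574188)
Q(f) = 162 (Q(f) = -7 + 169 = 162)
1/(U + Q(-290)) = 1/(685574188 + 162) = 1/685574350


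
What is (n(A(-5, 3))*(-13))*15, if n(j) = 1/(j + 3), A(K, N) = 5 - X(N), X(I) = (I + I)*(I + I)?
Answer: 195/28 ≈ 6.9643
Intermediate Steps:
X(I) = 4*I**2 (X(I) = (2*I)*(2*I) = 4*I**2)
A(K, N) = 5 - 4*N**2
n(j) = 1/(3 + j)
(n(A(-5, 3))*(-13))*15 = (-13/(3 + (5 - 4*3**2)))*15 = (-13/(3 + (5 - 4*9)))*15 = (-13/(3 + (5 - 36)))*15 = (-13/(3 - 31))*15 = (-13/(-28))*15 = -1/28*(-13)*15 = (13/28)*15 = 195/28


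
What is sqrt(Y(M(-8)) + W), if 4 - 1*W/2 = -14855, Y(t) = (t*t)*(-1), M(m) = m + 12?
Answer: sqrt(29702) ≈ 172.34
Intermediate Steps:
M(m) = 12 + m
Y(t) = -t**2 (Y(t) = t**2*(-1) = -t**2)
W = 29718 (W = 8 - 2*(-14855) = 8 + 29710 = 29718)
sqrt(Y(M(-8)) + W) = sqrt(-(12 - 8)**2 + 29718) = sqrt(-1*4**2 + 29718) = sqrt(-1*16 + 29718) = sqrt(-16 + 29718) = sqrt(29702)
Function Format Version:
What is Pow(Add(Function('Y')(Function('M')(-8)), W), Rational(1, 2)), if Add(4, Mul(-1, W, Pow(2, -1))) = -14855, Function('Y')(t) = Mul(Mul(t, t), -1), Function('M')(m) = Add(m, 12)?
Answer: Pow(29702, Rational(1, 2)) ≈ 172.34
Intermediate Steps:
Function('M')(m) = Add(12, m)
Function('Y')(t) = Mul(-1, Pow(t, 2)) (Function('Y')(t) = Mul(Pow(t, 2), -1) = Mul(-1, Pow(t, 2)))
W = 29718 (W = Add(8, Mul(-2, -14855)) = Add(8, 29710) = 29718)
Pow(Add(Function('Y')(Function('M')(-8)), W), Rational(1, 2)) = Pow(Add(Mul(-1, Pow(Add(12, -8), 2)), 29718), Rational(1, 2)) = Pow(Add(Mul(-1, Pow(4, 2)), 29718), Rational(1, 2)) = Pow(Add(Mul(-1, 16), 29718), Rational(1, 2)) = Pow(Add(-16, 29718), Rational(1, 2)) = Pow(29702, Rational(1, 2))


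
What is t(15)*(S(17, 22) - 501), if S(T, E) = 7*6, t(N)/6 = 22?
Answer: -60588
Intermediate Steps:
t(N) = 132 (t(N) = 6*22 = 132)
S(T, E) = 42
t(15)*(S(17, 22) - 501) = 132*(42 - 501) = 132*(-459) = -60588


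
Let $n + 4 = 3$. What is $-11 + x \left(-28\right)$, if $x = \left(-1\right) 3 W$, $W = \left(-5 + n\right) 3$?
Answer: $-1523$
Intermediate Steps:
$n = -1$ ($n = -4 + 3 = -1$)
$W = -18$ ($W = \left(-5 - 1\right) 3 = \left(-6\right) 3 = -18$)
$x = 54$ ($x = \left(-1\right) 3 \left(-18\right) = \left(-3\right) \left(-18\right) = 54$)
$-11 + x \left(-28\right) = -11 + 54 \left(-28\right) = -11 - 1512 = -1523$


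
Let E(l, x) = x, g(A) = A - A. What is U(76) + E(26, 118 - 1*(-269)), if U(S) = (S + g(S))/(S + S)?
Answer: 775/2 ≈ 387.50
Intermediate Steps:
g(A) = 0
U(S) = ½ (U(S) = (S + 0)/(S + S) = S/((2*S)) = S*(1/(2*S)) = ½)
U(76) + E(26, 118 - 1*(-269)) = ½ + (118 - 1*(-269)) = ½ + (118 + 269) = ½ + 387 = 775/2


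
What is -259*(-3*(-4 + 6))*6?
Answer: 9324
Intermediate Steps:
-259*(-3*(-4 + 6))*6 = -259*(-3*2)*6 = -(-1554)*6 = -259*(-36) = 9324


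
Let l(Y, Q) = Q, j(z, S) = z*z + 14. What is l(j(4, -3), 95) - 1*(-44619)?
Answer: 44714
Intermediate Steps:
j(z, S) = 14 + z**2 (j(z, S) = z**2 + 14 = 14 + z**2)
l(j(4, -3), 95) - 1*(-44619) = 95 - 1*(-44619) = 95 + 44619 = 44714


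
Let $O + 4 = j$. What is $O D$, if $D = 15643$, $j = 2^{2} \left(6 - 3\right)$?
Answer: $125144$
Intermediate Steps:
$j = 12$ ($j = 4 \cdot 3 = 12$)
$O = 8$ ($O = -4 + 12 = 8$)
$O D = 8 \cdot 15643 = 125144$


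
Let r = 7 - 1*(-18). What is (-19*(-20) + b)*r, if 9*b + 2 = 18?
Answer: 85900/9 ≈ 9544.4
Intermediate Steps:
b = 16/9 (b = -2/9 + (⅑)*18 = -2/9 + 2 = 16/9 ≈ 1.7778)
r = 25 (r = 7 + 18 = 25)
(-19*(-20) + b)*r = (-19*(-20) + 16/9)*25 = (380 + 16/9)*25 = (3436/9)*25 = 85900/9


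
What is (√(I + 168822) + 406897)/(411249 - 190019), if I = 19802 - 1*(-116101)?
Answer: 406897/221230 + √12189/44246 ≈ 1.8417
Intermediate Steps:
I = 135903 (I = 19802 + 116101 = 135903)
(√(I + 168822) + 406897)/(411249 - 190019) = (√(135903 + 168822) + 406897)/(411249 - 190019) = (√304725 + 406897)/221230 = (5*√12189 + 406897)*(1/221230) = (406897 + 5*√12189)*(1/221230) = 406897/221230 + √12189/44246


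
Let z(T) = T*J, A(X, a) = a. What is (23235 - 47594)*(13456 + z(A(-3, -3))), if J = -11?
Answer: -328578551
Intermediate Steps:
z(T) = -11*T (z(T) = T*(-11) = -11*T)
(23235 - 47594)*(13456 + z(A(-3, -3))) = (23235 - 47594)*(13456 - 11*(-3)) = -24359*(13456 + 33) = -24359*13489 = -328578551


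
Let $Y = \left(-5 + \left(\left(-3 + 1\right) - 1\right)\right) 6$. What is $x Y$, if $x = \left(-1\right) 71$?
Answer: $3408$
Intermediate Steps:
$x = -71$
$Y = -48$ ($Y = \left(-5 - 3\right) 6 = \left(-8\right) 6 = -48$)
$x Y = \left(-71\right) \left(-48\right) = 3408$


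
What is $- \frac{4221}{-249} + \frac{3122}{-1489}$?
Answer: $\frac{1835897}{123587} \approx 14.855$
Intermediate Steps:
$- \frac{4221}{-249} + \frac{3122}{-1489} = \left(-4221\right) \left(- \frac{1}{249}\right) + 3122 \left(- \frac{1}{1489}\right) = \frac{1407}{83} - \frac{3122}{1489} = \frac{1835897}{123587}$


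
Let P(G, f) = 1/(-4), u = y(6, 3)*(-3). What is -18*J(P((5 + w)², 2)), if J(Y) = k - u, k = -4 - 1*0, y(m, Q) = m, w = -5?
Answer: -252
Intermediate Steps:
k = -4 (k = -4 + 0 = -4)
u = -18 (u = 6*(-3) = -18)
P(G, f) = -¼
J(Y) = 14 (J(Y) = -4 - 1*(-18) = -4 + 18 = 14)
-18*J(P((5 + w)², 2)) = -18*14 = -252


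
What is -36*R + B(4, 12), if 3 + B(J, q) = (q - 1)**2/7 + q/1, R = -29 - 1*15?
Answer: 11272/7 ≈ 1610.3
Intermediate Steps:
R = -44 (R = -29 - 15 = -44)
B(J, q) = -3 + q + (-1 + q)**2/7 (B(J, q) = -3 + ((q - 1)**2/7 + q/1) = -3 + ((-1 + q)**2*(1/7) + q*1) = -3 + ((-1 + q)**2/7 + q) = -3 + (q + (-1 + q)**2/7) = -3 + q + (-1 + q)**2/7)
-36*R + B(4, 12) = -36*(-44) + (-20/7 + (1/7)*12**2 + (5/7)*12) = 1584 + (-20/7 + (1/7)*144 + 60/7) = 1584 + (-20/7 + 144/7 + 60/7) = 1584 + 184/7 = 11272/7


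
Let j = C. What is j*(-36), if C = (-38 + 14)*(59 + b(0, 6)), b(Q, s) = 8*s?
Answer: 92448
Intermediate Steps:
C = -2568 (C = (-38 + 14)*(59 + 8*6) = -24*(59 + 48) = -24*107 = -2568)
j = -2568
j*(-36) = -2568*(-36) = 92448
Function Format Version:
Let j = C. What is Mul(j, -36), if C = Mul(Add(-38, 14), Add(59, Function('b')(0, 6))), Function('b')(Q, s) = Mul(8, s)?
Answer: 92448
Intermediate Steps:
C = -2568 (C = Mul(Add(-38, 14), Add(59, Mul(8, 6))) = Mul(-24, Add(59, 48)) = Mul(-24, 107) = -2568)
j = -2568
Mul(j, -36) = Mul(-2568, -36) = 92448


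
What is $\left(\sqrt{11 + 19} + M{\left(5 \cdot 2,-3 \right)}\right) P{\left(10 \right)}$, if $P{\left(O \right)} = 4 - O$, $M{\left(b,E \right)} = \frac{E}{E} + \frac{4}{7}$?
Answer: $- \frac{66}{7} - 6 \sqrt{30} \approx -42.292$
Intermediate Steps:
$M{\left(b,E \right)} = \frac{11}{7}$ ($M{\left(b,E \right)} = 1 + 4 \cdot \frac{1}{7} = 1 + \frac{4}{7} = \frac{11}{7}$)
$\left(\sqrt{11 + 19} + M{\left(5 \cdot 2,-3 \right)}\right) P{\left(10 \right)} = \left(\sqrt{11 + 19} + \frac{11}{7}\right) \left(4 - 10\right) = \left(\sqrt{30} + \frac{11}{7}\right) \left(4 - 10\right) = \left(\frac{11}{7} + \sqrt{30}\right) \left(-6\right) = - \frac{66}{7} - 6 \sqrt{30}$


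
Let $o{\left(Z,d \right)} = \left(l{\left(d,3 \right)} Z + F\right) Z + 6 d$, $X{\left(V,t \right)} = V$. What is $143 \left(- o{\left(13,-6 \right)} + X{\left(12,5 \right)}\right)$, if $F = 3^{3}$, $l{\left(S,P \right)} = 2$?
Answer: $-91663$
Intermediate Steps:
$F = 27$
$o{\left(Z,d \right)} = 6 d + Z \left(27 + 2 Z\right)$ ($o{\left(Z,d \right)} = \left(2 Z + 27\right) Z + 6 d = \left(27 + 2 Z\right) Z + 6 d = Z \left(27 + 2 Z\right) + 6 d = 6 d + Z \left(27 + 2 Z\right)$)
$143 \left(- o{\left(13,-6 \right)} + X{\left(12,5 \right)}\right) = 143 \left(- (2 \cdot 13^{2} + 6 \left(-6\right) + 27 \cdot 13) + 12\right) = 143 \left(- (2 \cdot 169 - 36 + 351) + 12\right) = 143 \left(- (338 - 36 + 351) + 12\right) = 143 \left(\left(-1\right) 653 + 12\right) = 143 \left(-653 + 12\right) = 143 \left(-641\right) = -91663$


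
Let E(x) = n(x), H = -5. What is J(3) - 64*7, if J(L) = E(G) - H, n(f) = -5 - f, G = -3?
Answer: -445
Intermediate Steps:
E(x) = -5 - x
J(L) = 3 (J(L) = (-5 - 1*(-3)) - 1*(-5) = (-5 + 3) + 5 = -2 + 5 = 3)
J(3) - 64*7 = 3 - 64*7 = 3 - 16*28 = 3 - 448 = -445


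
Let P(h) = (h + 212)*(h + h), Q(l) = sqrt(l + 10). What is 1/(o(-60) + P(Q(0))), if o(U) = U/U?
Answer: -21/1797319 + 424*sqrt(10)/1797319 ≈ 0.00073432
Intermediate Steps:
o(U) = 1
Q(l) = sqrt(10 + l)
P(h) = 2*h*(212 + h) (P(h) = (212 + h)*(2*h) = 2*h*(212 + h))
1/(o(-60) + P(Q(0))) = 1/(1 + 2*sqrt(10 + 0)*(212 + sqrt(10 + 0))) = 1/(1 + 2*sqrt(10)*(212 + sqrt(10)))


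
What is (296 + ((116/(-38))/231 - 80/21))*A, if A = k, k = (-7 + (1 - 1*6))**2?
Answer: 61553568/1463 ≈ 42074.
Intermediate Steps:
k = 144 (k = (-7 + (1 - 6))**2 = (-7 - 5)**2 = (-12)**2 = 144)
A = 144
(296 + ((116/(-38))/231 - 80/21))*A = (296 + ((116/(-38))/231 - 80/21))*144 = (296 + ((116*(-1/38))*(1/231) - 80*1/21))*144 = (296 + (-58/19*1/231 - 80/21))*144 = (296 + (-58/4389 - 80/21))*144 = (296 - 16778/4389)*144 = (1282366/4389)*144 = 61553568/1463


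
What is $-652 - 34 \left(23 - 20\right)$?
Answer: $-754$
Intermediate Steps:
$-652 - 34 \left(23 - 20\right) = -652 - 102 = -754$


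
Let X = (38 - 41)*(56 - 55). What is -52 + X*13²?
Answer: -559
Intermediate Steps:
X = -3 (X = -3*1 = -3)
-52 + X*13² = -52 - 3*13² = -52 - 3*169 = -52 - 507 = -559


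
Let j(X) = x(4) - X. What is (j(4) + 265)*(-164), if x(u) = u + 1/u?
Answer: -43501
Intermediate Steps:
j(X) = 17/4 - X (j(X) = (4 + 1/4) - X = (4 + ¼) - X = 17/4 - X)
(j(4) + 265)*(-164) = ((17/4 - 1*4) + 265)*(-164) = ((17/4 - 4) + 265)*(-164) = (¼ + 265)*(-164) = (1061/4)*(-164) = -43501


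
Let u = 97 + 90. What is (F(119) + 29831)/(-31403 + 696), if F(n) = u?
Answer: -30018/30707 ≈ -0.97756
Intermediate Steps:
u = 187
F(n) = 187
(F(119) + 29831)/(-31403 + 696) = (187 + 29831)/(-31403 + 696) = 30018/(-30707) = 30018*(-1/30707) = -30018/30707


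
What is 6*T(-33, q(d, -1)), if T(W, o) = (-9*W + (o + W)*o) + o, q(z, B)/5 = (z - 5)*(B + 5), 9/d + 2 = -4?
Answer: 128142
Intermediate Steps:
d = -3/2 (d = 9/(-2 - 4) = 9/(-6) = 9*(-1/6) = -3/2 ≈ -1.5000)
q(z, B) = 5*(-5 + z)*(5 + B) (q(z, B) = 5*((z - 5)*(B + 5)) = 5*((-5 + z)*(5 + B)) = 5*(-5 + z)*(5 + B))
T(W, o) = o - 9*W + o*(W + o) (T(W, o) = (-9*W + (W + o)*o) + o = (-9*W + o*(W + o)) + o = o - 9*W + o*(W + o))
6*T(-33, q(d, -1)) = 6*((-125 - 25*(-1) + 25*(-3/2) + 5*(-1)*(-3/2)) + (-125 - 25*(-1) + 25*(-3/2) + 5*(-1)*(-3/2))**2 - 9*(-33) - 33*(-125 - 25*(-1) + 25*(-3/2) + 5*(-1)*(-3/2))) = 6*((-125 + 25 - 75/2 + 15/2) + (-125 + 25 - 75/2 + 15/2)**2 + 297 - 33*(-125 + 25 - 75/2 + 15/2)) = 6*(-130 + (-130)**2 + 297 - 33*(-130)) = 6*(-130 + 16900 + 297 + 4290) = 6*21357 = 128142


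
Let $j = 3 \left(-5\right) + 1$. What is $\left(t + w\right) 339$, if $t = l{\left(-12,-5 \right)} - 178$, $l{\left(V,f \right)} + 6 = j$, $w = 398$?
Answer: $67800$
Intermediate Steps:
$j = -14$ ($j = -15 + 1 = -14$)
$l{\left(V,f \right)} = -20$ ($l{\left(V,f \right)} = -6 - 14 = -20$)
$t = -198$ ($t = -20 - 178 = -198$)
$\left(t + w\right) 339 = \left(-198 + 398\right) 339 = 200 \cdot 339 = 67800$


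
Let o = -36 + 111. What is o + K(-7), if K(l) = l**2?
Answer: 124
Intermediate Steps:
o = 75
o + K(-7) = 75 + (-7)**2 = 75 + 49 = 124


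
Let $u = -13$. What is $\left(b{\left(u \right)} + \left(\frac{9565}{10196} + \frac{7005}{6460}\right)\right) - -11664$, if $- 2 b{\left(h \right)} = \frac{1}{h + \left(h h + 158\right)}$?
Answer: $\frac{6031908586165}{517049356} \approx 11666.0$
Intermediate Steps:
$b{\left(h \right)} = - \frac{1}{2 \left(158 + h + h^{2}\right)}$ ($b{\left(h \right)} = - \frac{1}{2 \left(h + \left(h h + 158\right)\right)} = - \frac{1}{2 \left(h + \left(h^{2} + 158\right)\right)} = - \frac{1}{2 \left(h + \left(158 + h^{2}\right)\right)} = - \frac{1}{2 \left(158 + h + h^{2}\right)}$)
$\left(b{\left(u \right)} + \left(\frac{9565}{10196} + \frac{7005}{6460}\right)\right) - -11664 = \left(- \frac{1}{316 + 2 \left(-13\right) + 2 \left(-13\right)^{2}} + \left(\frac{9565}{10196} + \frac{7005}{6460}\right)\right) - -11664 = \left(- \frac{1}{316 - 26 + 2 \cdot 169} + \left(9565 \cdot \frac{1}{10196} + 7005 \cdot \frac{1}{6460}\right)\right) + 11664 = \left(- \frac{1}{316 - 26 + 338} + \left(\frac{9565}{10196} + \frac{1401}{1292}\right)\right) + 11664 = \left(- \frac{1}{628} + \frac{1665161}{823327}\right) + 11664 = \frac{1044897781}{517049356} + 11664 = \frac{6031908586165}{517049356}$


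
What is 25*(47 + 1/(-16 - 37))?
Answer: 62250/53 ≈ 1174.5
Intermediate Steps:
25*(47 + 1/(-16 - 37)) = 25*(47 + 1/(-53)) = 25*(47 - 1/53) = 25*(2490/53) = 62250/53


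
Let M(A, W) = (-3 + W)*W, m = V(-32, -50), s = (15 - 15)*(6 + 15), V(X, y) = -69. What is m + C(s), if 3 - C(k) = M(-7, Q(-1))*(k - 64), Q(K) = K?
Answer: 190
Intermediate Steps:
s = 0 (s = 0*21 = 0)
m = -69
M(A, W) = W*(-3 + W)
C(k) = 259 - 4*k (C(k) = 3 - (-(-3 - 1))*(k - 64) = 3 - (-1*(-4))*(-64 + k) = 3 - 4*(-64 + k) = 3 - (-256 + 4*k) = 3 + (256 - 4*k) = 259 - 4*k)
m + C(s) = -69 + (259 - 4*0) = -69 + (259 + 0) = -69 + 259 = 190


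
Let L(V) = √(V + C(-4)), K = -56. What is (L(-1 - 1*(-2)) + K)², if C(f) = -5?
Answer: 3132 - 224*I ≈ 3132.0 - 224.0*I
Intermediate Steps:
L(V) = √(-5 + V) (L(V) = √(V - 5) = √(-5 + V))
(L(-1 - 1*(-2)) + K)² = (√(-5 + (-1 - 1*(-2))) - 56)² = (√(-5 + (-1 + 2)) - 56)² = (√(-5 + 1) - 56)² = (√(-4) - 56)² = (2*I - 56)² = (-56 + 2*I)²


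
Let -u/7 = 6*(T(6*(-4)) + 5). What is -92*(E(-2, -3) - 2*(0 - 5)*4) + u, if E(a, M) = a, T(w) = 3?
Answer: -3832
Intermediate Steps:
u = -336 (u = -42*(3 + 5) = -42*8 = -7*48 = -336)
-92*(E(-2, -3) - 2*(0 - 5)*4) + u = -92*(-2 - 2*(0 - 5)*4) - 336 = -92*(-2 - 2*(-5)*4) - 336 = -92*(-2 + 10*4) - 336 = -92*(-2 + 40) - 336 = -92*38 - 336 = -3496 - 336 = -3832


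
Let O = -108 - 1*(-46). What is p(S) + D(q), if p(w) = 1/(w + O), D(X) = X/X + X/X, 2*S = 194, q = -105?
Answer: 71/35 ≈ 2.0286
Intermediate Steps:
O = -62 (O = -108 + 46 = -62)
S = 97 (S = (½)*194 = 97)
D(X) = 2 (D(X) = 1 + 1 = 2)
p(w) = 1/(-62 + w) (p(w) = 1/(w - 62) = 1/(-62 + w))
p(S) + D(q) = 1/(-62 + 97) + 2 = 1/35 + 2 = 71/35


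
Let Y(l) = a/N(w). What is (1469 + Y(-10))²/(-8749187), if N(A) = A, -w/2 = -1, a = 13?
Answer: -8708401/34996748 ≈ -0.24883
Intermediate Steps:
w = 2 (w = -2*(-1) = 2)
Y(l) = 13/2
(1469 + Y(-10))²/(-8749187) = (1469 + 13/2)²/(-8749187) = (2951/2)²*(-1/8749187) = (8708401/4)*(-1/8749187) = -8708401/34996748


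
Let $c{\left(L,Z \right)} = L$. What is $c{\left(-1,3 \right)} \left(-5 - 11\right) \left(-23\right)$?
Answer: $-368$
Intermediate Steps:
$c{\left(-1,3 \right)} \left(-5 - 11\right) \left(-23\right) = - (-5 - 11) \left(-23\right) = \left(-1\right) \left(-16\right) \left(-23\right) = 16 \left(-23\right) = -368$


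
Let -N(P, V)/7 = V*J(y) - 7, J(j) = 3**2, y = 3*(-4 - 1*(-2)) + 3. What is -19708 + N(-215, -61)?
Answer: -15816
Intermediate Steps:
y = -3 (y = 3*(-4 + 2) + 3 = 3*(-2) + 3 = -6 + 3 = -3)
J(j) = 9
N(P, V) = 49 - 63*V (N(P, V) = -7*(V*9 - 7) = -7*(9*V - 7) = -7*(-7 + 9*V) = 49 - 63*V)
-19708 + N(-215, -61) = -19708 + (49 - 63*(-61)) = -19708 + (49 + 3843) = -19708 + 3892 = -15816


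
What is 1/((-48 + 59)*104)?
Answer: 1/1144 ≈ 0.00087413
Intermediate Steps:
1/((-48 + 59)*104) = 1/(11*104) = 1/1144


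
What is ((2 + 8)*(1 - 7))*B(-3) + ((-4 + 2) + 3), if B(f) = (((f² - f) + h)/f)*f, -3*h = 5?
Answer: -619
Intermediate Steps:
h = -5/3 (h = -⅓*5 = -5/3 ≈ -1.6667)
B(f) = -5/3 + f² - f (B(f) = (((f² - f) - 5/3)/f)*f = ((-5/3 + f² - f)/f)*f = -5/3 + f² - f)
((2 + 8)*(1 - 7))*B(-3) + ((-4 + 2) + 3) = ((2 + 8)*(1 - 7))*(-5/3 + (-3)² - 1*(-3)) + ((-4 + 2) + 3) = (10*(-6))*(-5/3 + 9 + 3) + (-2 + 3) = -60*31/3 + 1 = -620 + 1 = -619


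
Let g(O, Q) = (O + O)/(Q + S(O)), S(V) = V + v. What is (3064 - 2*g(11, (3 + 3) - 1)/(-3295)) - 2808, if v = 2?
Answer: 7591702/29655 ≈ 256.00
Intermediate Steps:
S(V) = 2 + V (S(V) = V + 2 = 2 + V)
g(O, Q) = 2*O/(2 + O + Q) (g(O, Q) = (O + O)/(Q + (2 + O)) = (2*O)/(2 + O + Q) = 2*O/(2 + O + Q))
(3064 - 2*g(11, (3 + 3) - 1)/(-3295)) - 2808 = (3064 - 4*11/(2 + 11 + ((3 + 3) - 1))/(-3295)) - 2808 = (3064 - 4*11/(2 + 11 + (6 - 1))*(-1/3295)) - 2808 = (3064 - 4*11/(2 + 11 + 5)*(-1/3295)) - 2808 = (3064 - 4*11/18*(-1/3295)) - 2808 = (3064 - 2*11/9*(-1/3295)) - 2808 = (3064 - 22/9*(-1/3295)) - 2808 = (3064 + 22/29655) - 2808 = 90862942/29655 - 2808 = 7591702/29655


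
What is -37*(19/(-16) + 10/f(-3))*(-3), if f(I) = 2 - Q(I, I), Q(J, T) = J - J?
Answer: 6771/16 ≈ 423.19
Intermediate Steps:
Q(J, T) = 0
f(I) = 2 (f(I) = 2 - 1*0 = 2 + 0 = 2)
-37*(19/(-16) + 10/f(-3))*(-3) = -37*(19/(-16) + 10/2)*(-3) = -37*(19*(-1/16) + 10*(1/2))*(-3) = -37*(-19/16 + 5)*(-3) = -37*61/16*(-3) = -2257/16*(-3) = 6771/16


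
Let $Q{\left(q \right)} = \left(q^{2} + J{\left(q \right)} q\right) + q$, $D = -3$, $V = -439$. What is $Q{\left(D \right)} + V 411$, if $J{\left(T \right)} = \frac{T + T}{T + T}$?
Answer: $-180426$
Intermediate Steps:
$J{\left(T \right)} = 1$ ($J{\left(T \right)} = \frac{2 T}{2 T} = 2 T \frac{1}{2 T} = 1$)
$Q{\left(q \right)} = q^{2} + 2 q$ ($Q{\left(q \right)} = \left(q^{2} + 1 q\right) + q = \left(q^{2} + q\right) + q = \left(q + q^{2}\right) + q = q^{2} + 2 q$)
$Q{\left(D \right)} + V 411 = - 3 \left(2 - 3\right) - 180429 = \left(-3\right) \left(-1\right) - 180429 = 3 - 180429 = -180426$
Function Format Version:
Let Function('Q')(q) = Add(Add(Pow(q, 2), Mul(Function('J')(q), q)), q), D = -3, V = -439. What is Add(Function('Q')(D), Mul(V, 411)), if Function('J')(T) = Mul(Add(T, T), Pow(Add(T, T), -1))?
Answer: -180426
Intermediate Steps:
Function('J')(T) = 1 (Function('J')(T) = Mul(Mul(2, T), Pow(Mul(2, T), -1)) = Mul(Mul(2, T), Mul(Rational(1, 2), Pow(T, -1))) = 1)
Function('Q')(q) = Add(Pow(q, 2), Mul(2, q)) (Function('Q')(q) = Add(Add(Pow(q, 2), Mul(1, q)), q) = Add(Add(Pow(q, 2), q), q) = Add(Add(q, Pow(q, 2)), q) = Add(Pow(q, 2), Mul(2, q)))
Add(Function('Q')(D), Mul(V, 411)) = Add(Mul(-3, Add(2, -3)), Mul(-439, 411)) = Add(Mul(-3, -1), -180429) = Add(3, -180429) = -180426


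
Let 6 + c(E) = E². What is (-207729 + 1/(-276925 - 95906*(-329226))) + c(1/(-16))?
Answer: -3263816825931414949/15711444327168 ≈ -2.0774e+5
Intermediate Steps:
c(E) = -6 + E²
(-207729 + 1/(-276925 - 95906*(-329226))) + c(1/(-16)) = (-207729 + 1/(-276925 - 95906*(-329226))) + (-6 + (1/(-16))²) = (-207729 - 1/329226/(-372831)) + (-6 + (-1/16)²) = (-207729 - 1/372831*(-1/329226)) + (-6 + 1/256) = (-207729 + 1/122745658806) - 1535/256 = -25497832958111573/122745658806 - 1535/256 = -3263816825931414949/15711444327168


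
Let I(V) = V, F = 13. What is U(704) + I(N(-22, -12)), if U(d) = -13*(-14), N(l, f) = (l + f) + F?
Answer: 161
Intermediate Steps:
N(l, f) = 13 + f + l (N(l, f) = (l + f) + 13 = (f + l) + 13 = 13 + f + l)
U(d) = 182
U(704) + I(N(-22, -12)) = 182 + (13 - 12 - 22) = 182 - 21 = 161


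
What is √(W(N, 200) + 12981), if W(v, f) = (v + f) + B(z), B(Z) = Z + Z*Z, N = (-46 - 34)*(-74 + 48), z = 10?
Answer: √15371 ≈ 123.98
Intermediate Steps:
N = 2080 (N = -80*(-26) = 2080)
B(Z) = Z + Z²
W(v, f) = 110 + f + v (W(v, f) = (v + f) + 10*(1 + 10) = (f + v) + 10*11 = (f + v) + 110 = 110 + f + v)
√(W(N, 200) + 12981) = √((110 + 200 + 2080) + 12981) = √(2390 + 12981) = √15371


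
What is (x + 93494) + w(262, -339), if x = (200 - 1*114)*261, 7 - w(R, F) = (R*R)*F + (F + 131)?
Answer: 23386471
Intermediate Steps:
w(R, F) = -124 - F - F*R² (w(R, F) = 7 - ((R*R)*F + (F + 131)) = 7 - (R²*F + (131 + F)) = 7 - (F*R² + (131 + F)) = 7 - (131 + F + F*R²) = 7 + (-131 - F - F*R²) = -124 - F - F*R²)
x = 22446 (x = (200 - 114)*261 = 86*261 = 22446)
(x + 93494) + w(262, -339) = (22446 + 93494) + (-124 - 1*(-339) - 1*(-339)*262²) = 115940 + (-124 + 339 - 1*(-339)*68644) = 115940 + (-124 + 339 + 23270316) = 115940 + 23270531 = 23386471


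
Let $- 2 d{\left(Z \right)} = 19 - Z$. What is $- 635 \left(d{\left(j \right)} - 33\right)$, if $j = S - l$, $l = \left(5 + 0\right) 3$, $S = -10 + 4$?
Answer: $33655$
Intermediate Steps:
$S = -6$
$l = 15$ ($l = 5 \cdot 3 = 15$)
$j = -21$ ($j = -6 - 15 = -21$)
$d{\left(Z \right)} = - \frac{19}{2} + \frac{Z}{2}$ ($d{\left(Z \right)} = - \frac{19 - Z}{2} = - \frac{19}{2} + \frac{Z}{2}$)
$- 635 \left(d{\left(j \right)} - 33\right) = - 635 \left(\left(- \frac{19}{2} + \frac{1}{2} \left(-21\right)\right) - 33\right) = - 635 \left(\left(- \frac{19}{2} - \frac{21}{2}\right) - 33\right) = - 635 \left(-20 - 33\right) = \left(-635\right) \left(-53\right) = 33655$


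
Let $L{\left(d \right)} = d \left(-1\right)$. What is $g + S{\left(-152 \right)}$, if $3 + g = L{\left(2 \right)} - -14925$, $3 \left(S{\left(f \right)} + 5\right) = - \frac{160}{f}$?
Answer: $\frac{850175}{57} \approx 14915.0$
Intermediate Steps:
$L{\left(d \right)} = - d$
$S{\left(f \right)} = -5 - \frac{160}{3 f}$ ($S{\left(f \right)} = -5 + \frac{\left(-160\right) \frac{1}{f}}{3} = -5 - \frac{160}{3 f}$)
$g = 14920$ ($g = -3 - -14923 = -3 + \left(-2 + 14925\right) = -3 + 14923 = 14920$)
$g + S{\left(-152 \right)} = 14920 - \left(5 + \frac{160}{3 \left(-152\right)}\right) = 14920 - \frac{265}{57} = \frac{850175}{57}$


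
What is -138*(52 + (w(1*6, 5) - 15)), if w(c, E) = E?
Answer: -5796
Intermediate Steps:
-138*(52 + (w(1*6, 5) - 15)) = -138*(52 + (5 - 15)) = -138*(52 - 10) = -138*42 = -5796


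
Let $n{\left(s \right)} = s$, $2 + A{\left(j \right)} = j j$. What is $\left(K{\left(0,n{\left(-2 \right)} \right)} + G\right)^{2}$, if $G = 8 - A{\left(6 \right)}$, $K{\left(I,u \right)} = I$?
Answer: $676$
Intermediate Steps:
$A{\left(j \right)} = -2 + j^{2}$ ($A{\left(j \right)} = -2 + j j = -2 + j^{2}$)
$G = -26$ ($G = 8 - \left(-2 + 6^{2}\right) = 8 - \left(-2 + 36\right) = 8 - 34 = -26$)
$\left(K{\left(0,n{\left(-2 \right)} \right)} + G\right)^{2} = \left(0 - 26\right)^{2} = \left(-26\right)^{2} = 676$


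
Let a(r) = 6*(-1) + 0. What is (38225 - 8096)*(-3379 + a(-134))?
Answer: -101986665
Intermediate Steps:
a(r) = -6 (a(r) = -6 + 0 = -6)
(38225 - 8096)*(-3379 + a(-134)) = (38225 - 8096)*(-3379 - 6) = 30129*(-3385) = -101986665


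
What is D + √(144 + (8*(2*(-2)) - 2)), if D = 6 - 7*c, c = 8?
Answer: -50 + √110 ≈ -39.512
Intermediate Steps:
D = -50 (D = 6 - 7*8 = 6 - 56 = -50)
D + √(144 + (8*(2*(-2)) - 2)) = -50 + √(144 + (8*(2*(-2)) - 2)) = -50 + √(144 + (8*(-4) - 2)) = -50 + √(144 + (-32 - 2)) = -50 + √(144 - 34) = -50 + √110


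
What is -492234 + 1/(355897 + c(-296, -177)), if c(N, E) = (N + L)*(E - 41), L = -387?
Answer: -248475293093/504791 ≈ -4.9223e+5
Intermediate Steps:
c(N, E) = (-387 + N)*(-41 + E) (c(N, E) = (N - 387)*(E - 41) = (-387 + N)*(-41 + E))
-492234 + 1/(355897 + c(-296, -177)) = -492234 + 1/(355897 + (15867 - 387*(-177) - 41*(-296) - 177*(-296))) = -492234 + 1/(355897 + (15867 + 68499 + 12136 + 52392)) = -492234 + 1/(355897 + 148894) = -492234 + 1/504791 = -248475293093/504791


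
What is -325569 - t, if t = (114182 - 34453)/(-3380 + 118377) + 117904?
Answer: -50998144310/114997 ≈ -4.4347e+5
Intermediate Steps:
t = 13558686017/114997 (t = 79729/114997 + 117904 = 13558686017/114997 ≈ 1.1790e+5)
-325569 - t = -325569 - 1*13558686017/114997 = -325569 - 13558686017/114997 = -50998144310/114997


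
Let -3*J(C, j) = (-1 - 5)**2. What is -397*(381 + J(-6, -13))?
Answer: -146493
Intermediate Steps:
J(C, j) = -12 (J(C, j) = -(-1 - 5)**2/3 = -1/3*(-6)**2 = -1/3*36 = -12)
-397*(381 + J(-6, -13)) = -397*(381 - 12) = -397*369 = -146493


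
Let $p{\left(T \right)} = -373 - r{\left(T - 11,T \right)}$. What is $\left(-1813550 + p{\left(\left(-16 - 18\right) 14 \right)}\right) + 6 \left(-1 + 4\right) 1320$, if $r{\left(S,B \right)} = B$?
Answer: $-1789687$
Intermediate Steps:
$p{\left(T \right)} = -373 - T$
$\left(-1813550 + p{\left(\left(-16 - 18\right) 14 \right)}\right) + 6 \left(-1 + 4\right) 1320 = \left(-1813550 - \left(373 + \left(-16 - 18\right) 14\right)\right) + 6 \left(-1 + 4\right) 1320 = \left(-1813550 - \left(373 - 476\right)\right) + 6 \cdot 3 \cdot 1320 = \left(-1813550 - -103\right) + 18 \cdot 1320 = \left(-1813550 + \left(-373 + 476\right)\right) + 23760 = \left(-1813550 + 103\right) + 23760 = -1813447 + 23760 = -1789687$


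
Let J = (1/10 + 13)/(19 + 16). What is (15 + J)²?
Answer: 28955161/122500 ≈ 236.37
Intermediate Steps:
J = 131/350 (J = (⅒ + 13)/35 = (131/10)*(1/35) = 131/350 ≈ 0.37429)
(15 + J)² = (15 + 131/350)² = (5381/350)² = 28955161/122500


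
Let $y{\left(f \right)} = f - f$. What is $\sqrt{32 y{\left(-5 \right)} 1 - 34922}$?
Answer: $i \sqrt{34922} \approx 186.87 i$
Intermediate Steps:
$y{\left(f \right)} = 0$
$\sqrt{32 y{\left(-5 \right)} 1 - 34922} = \sqrt{32 \cdot 0 \cdot 1 - 34922} = \sqrt{0 \cdot 1 - 34922} = \sqrt{0 - 34922} = \sqrt{-34922} = i \sqrt{34922}$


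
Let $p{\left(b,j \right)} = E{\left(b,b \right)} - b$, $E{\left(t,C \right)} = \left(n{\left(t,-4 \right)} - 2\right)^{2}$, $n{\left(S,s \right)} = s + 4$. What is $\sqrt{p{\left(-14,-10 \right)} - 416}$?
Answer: $i \sqrt{398} \approx 19.95 i$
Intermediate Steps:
$n{\left(S,s \right)} = 4 + s$
$E{\left(t,C \right)} = 4$ ($E{\left(t,C \right)} = \left(\left(4 - 4\right) - 2\right)^{2} = \left(0 - 2\right)^{2} = \left(-2\right)^{2} = 4$)
$p{\left(b,j \right)} = 4 - b$
$\sqrt{p{\left(-14,-10 \right)} - 416} = \sqrt{\left(4 - -14\right) - 416} = \sqrt{\left(4 + 14\right) - 416} = \sqrt{18 - 416} = \sqrt{-398} = i \sqrt{398}$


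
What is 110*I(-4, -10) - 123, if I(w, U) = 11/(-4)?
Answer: -851/2 ≈ -425.50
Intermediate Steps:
I(w, U) = -11/4 (I(w, U) = 11*(-¼) = -11/4)
110*I(-4, -10) - 123 = 110*(-11/4) - 123 = -605/2 - 123 = -851/2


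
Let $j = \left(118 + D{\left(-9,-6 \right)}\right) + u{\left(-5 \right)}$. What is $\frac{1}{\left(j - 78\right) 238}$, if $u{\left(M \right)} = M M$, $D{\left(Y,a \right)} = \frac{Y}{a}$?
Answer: $\frac{1}{15827} \approx 6.3183 \cdot 10^{-5}$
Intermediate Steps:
$u{\left(M \right)} = M^{2}$
$j = \frac{289}{2}$ ($j = \left(118 - \frac{9}{-6}\right) + \left(-5\right)^{2} = \left(118 - - \frac{3}{2}\right) + 25 = \left(118 + \frac{3}{2}\right) + 25 = \frac{239}{2} + 25 = \frac{289}{2} \approx 144.5$)
$\frac{1}{\left(j - 78\right) 238} = \frac{1}{\left(\frac{289}{2} - 78\right) 238} = \frac{1}{\frac{133}{2} \cdot 238} = \frac{1}{15827}$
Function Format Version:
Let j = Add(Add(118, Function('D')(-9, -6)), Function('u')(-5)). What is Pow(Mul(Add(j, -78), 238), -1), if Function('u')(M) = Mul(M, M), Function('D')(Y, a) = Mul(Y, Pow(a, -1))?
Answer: Rational(1, 15827) ≈ 6.3183e-5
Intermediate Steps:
Function('u')(M) = Pow(M, 2)
j = Rational(289, 2) (j = Add(Add(118, Mul(-9, Pow(-6, -1))), Pow(-5, 2)) = Add(Add(118, Mul(-9, Rational(-1, 6))), 25) = Add(Add(118, Rational(3, 2)), 25) = Add(Rational(239, 2), 25) = Rational(289, 2) ≈ 144.50)
Pow(Mul(Add(j, -78), 238), -1) = Pow(Mul(Add(Rational(289, 2), -78), 238), -1) = Pow(Mul(Rational(133, 2), 238), -1) = Pow(15827, -1) = Rational(1, 15827)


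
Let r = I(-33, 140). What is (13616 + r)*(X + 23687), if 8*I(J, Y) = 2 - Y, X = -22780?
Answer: 49336265/4 ≈ 1.2334e+7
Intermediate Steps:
I(J, Y) = 1/4 - Y/8 (I(J, Y) = (2 - Y)/8 = 1/4 - Y/8)
r = -69/4 (r = 1/4 - 1/8*140 = 1/4 - 35/2 = -69/4 ≈ -17.250)
(13616 + r)*(X + 23687) = (13616 - 69/4)*(-22780 + 23687) = (54395/4)*907 = 49336265/4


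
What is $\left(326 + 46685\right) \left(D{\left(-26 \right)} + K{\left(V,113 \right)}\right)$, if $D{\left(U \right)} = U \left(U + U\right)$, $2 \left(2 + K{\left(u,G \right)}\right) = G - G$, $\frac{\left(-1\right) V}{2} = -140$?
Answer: $63464850$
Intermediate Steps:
$V = 280$ ($V = \left(-2\right) \left(-140\right) = 280$)
$K{\left(u,G \right)} = -2$ ($K{\left(u,G \right)} = -2 + \frac{G - G}{2} = -2 + \frac{1}{2} \cdot 0 = -2 + 0 = -2$)
$D{\left(U \right)} = 2 U^{2}$ ($D{\left(U \right)} = U 2 U = 2 U^{2}$)
$\left(326 + 46685\right) \left(D{\left(-26 \right)} + K{\left(V,113 \right)}\right) = \left(326 + 46685\right) \left(2 \left(-26\right)^{2} - 2\right) = 47011 \left(2 \cdot 676 - 2\right) = 47011 \left(1352 - 2\right) = 47011 \cdot 1350 = 63464850$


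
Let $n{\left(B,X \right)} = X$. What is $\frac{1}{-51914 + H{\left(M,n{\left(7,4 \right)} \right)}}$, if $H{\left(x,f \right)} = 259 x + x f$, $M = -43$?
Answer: $- \frac{1}{63223} \approx -1.5817 \cdot 10^{-5}$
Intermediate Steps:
$H{\left(x,f \right)} = 259 x + f x$
$\frac{1}{-51914 + H{\left(M,n{\left(7,4 \right)} \right)}} = \frac{1}{-51914 - 43 \left(259 + 4\right)} = \frac{1}{-51914 - 11309} = \frac{1}{-63223} = - \frac{1}{63223}$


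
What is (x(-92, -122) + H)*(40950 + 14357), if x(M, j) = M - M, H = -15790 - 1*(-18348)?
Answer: 141475306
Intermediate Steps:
H = 2558 (H = -15790 + 18348 = 2558)
x(M, j) = 0
(x(-92, -122) + H)*(40950 + 14357) = (0 + 2558)*(40950 + 14357) = 2558*55307 = 141475306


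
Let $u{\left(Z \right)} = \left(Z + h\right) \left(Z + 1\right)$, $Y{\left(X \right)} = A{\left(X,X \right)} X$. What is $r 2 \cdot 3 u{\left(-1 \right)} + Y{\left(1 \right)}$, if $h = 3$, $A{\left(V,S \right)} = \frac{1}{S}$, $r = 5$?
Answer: $1$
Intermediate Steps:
$Y{\left(X \right)} = 1$ ($Y{\left(X \right)} = \frac{X}{X} = 1$)
$u{\left(Z \right)} = \left(1 + Z\right) \left(3 + Z\right)$ ($u{\left(Z \right)} = \left(Z + 3\right) \left(Z + 1\right) = \left(3 + Z\right) \left(1 + Z\right) = \left(1 + Z\right) \left(3 + Z\right)$)
$r 2 \cdot 3 u{\left(-1 \right)} + Y{\left(1 \right)} = 5 \cdot 2 \cdot 3 \left(3 + \left(-1\right)^{2} + 4 \left(-1\right)\right) + 1 = 10 \cdot 3 \left(3 + 1 - 4\right) + 1 = 30 \cdot 0 + 1 = 0 + 1 = 1$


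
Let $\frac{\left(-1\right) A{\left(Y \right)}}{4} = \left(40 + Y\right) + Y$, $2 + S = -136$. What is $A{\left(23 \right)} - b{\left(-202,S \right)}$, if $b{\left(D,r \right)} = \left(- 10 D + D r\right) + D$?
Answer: $-30038$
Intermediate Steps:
$S = -138$ ($S = -2 - 136 = -138$)
$b{\left(D,r \right)} = - 9 D + D r$
$A{\left(Y \right)} = -160 - 8 Y$ ($A{\left(Y \right)} = - 4 \left(\left(40 + Y\right) + Y\right) = - 4 \left(40 + 2 Y\right) = -160 - 8 Y$)
$A{\left(23 \right)} - b{\left(-202,S \right)} = \left(-160 - 184\right) - - 202 \left(-9 - 138\right) = \left(-160 - 184\right) - \left(-202\right) \left(-147\right) = -344 - 29694 = -30038$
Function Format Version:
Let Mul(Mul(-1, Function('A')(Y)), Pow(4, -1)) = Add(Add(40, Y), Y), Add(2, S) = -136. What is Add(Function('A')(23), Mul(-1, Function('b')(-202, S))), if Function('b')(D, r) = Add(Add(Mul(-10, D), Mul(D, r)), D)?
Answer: -30038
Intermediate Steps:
S = -138 (S = Add(-2, -136) = -138)
Function('b')(D, r) = Add(Mul(-9, D), Mul(D, r))
Function('A')(Y) = Add(-160, Mul(-8, Y)) (Function('A')(Y) = Mul(-4, Add(Add(40, Y), Y)) = Mul(-4, Add(40, Mul(2, Y))) = Add(-160, Mul(-8, Y)))
Add(Function('A')(23), Mul(-1, Function('b')(-202, S))) = Add(Add(-160, Mul(-8, 23)), Mul(-1, Mul(-202, Add(-9, -138)))) = Add(Add(-160, -184), Mul(-1, Mul(-202, -147))) = Add(-344, Mul(-1, 29694)) = Add(-344, -29694) = -30038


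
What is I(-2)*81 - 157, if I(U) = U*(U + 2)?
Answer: -157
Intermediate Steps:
I(U) = U*(2 + U)
I(-2)*81 - 157 = -2*(2 - 2)*81 - 157 = -2*0*81 - 157 = 0*81 - 157 = 0 - 157 = -157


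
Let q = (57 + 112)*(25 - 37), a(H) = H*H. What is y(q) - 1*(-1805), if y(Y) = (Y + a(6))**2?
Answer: 3969869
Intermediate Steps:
a(H) = H**2
q = -2028 (q = 169*(-12) = -2028)
y(Y) = (36 + Y)**2 (y(Y) = (Y + 6**2)**2 = (Y + 36)**2 = (36 + Y)**2)
y(q) - 1*(-1805) = (36 - 2028)**2 - 1*(-1805) = (-1992)**2 + 1805 = 3968064 + 1805 = 3969869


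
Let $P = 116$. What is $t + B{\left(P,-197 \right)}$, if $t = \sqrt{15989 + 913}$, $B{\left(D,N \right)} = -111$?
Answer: $-111 + 3 \sqrt{1878} \approx 19.008$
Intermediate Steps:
$t = 3 \sqrt{1878}$ ($t = \sqrt{16902} = 3 \sqrt{1878} \approx 130.01$)
$t + B{\left(P,-197 \right)} = 3 \sqrt{1878} - 111 = -111 + 3 \sqrt{1878}$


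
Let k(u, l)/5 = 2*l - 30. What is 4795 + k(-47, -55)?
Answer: 4095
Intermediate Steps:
k(u, l) = -150 + 10*l (k(u, l) = 5*(2*l - 30) = 5*(-30 + 2*l) = -150 + 10*l)
4795 + k(-47, -55) = 4795 + (-150 + 10*(-55)) = 4795 + (-150 - 550) = 4795 - 700 = 4095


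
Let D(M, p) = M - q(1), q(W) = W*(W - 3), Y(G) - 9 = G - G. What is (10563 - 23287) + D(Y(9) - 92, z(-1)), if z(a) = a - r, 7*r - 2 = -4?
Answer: -12805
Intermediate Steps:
r = -2/7 (r = 2/7 + (1/7)*(-4) = 2/7 - 4/7 = -2/7 ≈ -0.28571)
z(a) = 2/7 + a (z(a) = a - 1*(-2/7) = a + 2/7 = 2/7 + a)
Y(G) = 9 (Y(G) = 9 + (G - G) = 9 + 0 = 9)
q(W) = W*(-3 + W)
D(M, p) = 2 + M (D(M, p) = M - (-3 + 1) = M - (-2) = M - 1*(-2) = M + 2 = 2 + M)
(10563 - 23287) + D(Y(9) - 92, z(-1)) = (10563 - 23287) + (2 + (9 - 92)) = -12724 + (2 - 83) = -12724 - 81 = -12805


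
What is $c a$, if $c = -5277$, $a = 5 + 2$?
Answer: $-36939$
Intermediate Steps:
$a = 7$
$c a = \left(-5277\right) 7 = -36939$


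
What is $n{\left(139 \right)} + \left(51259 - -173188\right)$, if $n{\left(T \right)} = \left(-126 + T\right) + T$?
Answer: $224599$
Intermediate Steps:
$n{\left(T \right)} = -126 + 2 T$
$n{\left(139 \right)} + \left(51259 - -173188\right) = \left(-126 + 2 \cdot 139\right) + \left(51259 - -173188\right) = \left(-126 + 278\right) + \left(51259 + 173188\right) = 152 + 224447 = 224599$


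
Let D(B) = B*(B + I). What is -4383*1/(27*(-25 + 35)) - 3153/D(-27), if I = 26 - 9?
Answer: -1256/45 ≈ -27.911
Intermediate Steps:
I = 17
D(B) = B*(17 + B) (D(B) = B*(B + 17) = B*(17 + B))
-4383*1/(27*(-25 + 35)) - 3153/D(-27) = -4383*1/(27*(-25 + 35)) - 3153*(-1/(27*(17 - 27))) = -4383/(27*10) - 3153/((-27*(-10))) = -4383/270 - 3153/270 = -4383*1/270 - 3153*1/270 = -487/30 - 1051/90 = -1256/45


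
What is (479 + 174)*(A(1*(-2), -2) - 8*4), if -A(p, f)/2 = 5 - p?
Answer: -30038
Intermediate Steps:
A(p, f) = -10 + 2*p (A(p, f) = -2*(5 - p) = -10 + 2*p)
(479 + 174)*(A(1*(-2), -2) - 8*4) = (479 + 174)*((-10 + 2*(1*(-2))) - 8*4) = 653*((-10 + 2*(-2)) - 32) = 653*((-10 - 4) - 32) = 653*(-14 - 32) = 653*(-46) = -30038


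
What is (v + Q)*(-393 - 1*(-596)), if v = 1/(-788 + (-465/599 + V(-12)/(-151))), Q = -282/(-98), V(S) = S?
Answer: 1436294614/2459891 ≈ 583.89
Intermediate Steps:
Q = 141/49 (Q = -282*(-1/98) = 141/49 ≈ 2.8776)
v = -90449/71336839 (v = 1/(-788 + (-465/599 - 12/(-151))) = 1/(-788 + (-465*1/599 - 12*(-1/151))) = 1/(-788 + (-465/599 + 12/151)) = 1/(-788 - 63027/90449) = 1/(-71336839/90449) = -90449/71336839 ≈ -0.0012679)
(v + Q)*(-393 - 1*(-596)) = (-90449/71336839 + 141/49)*(-393 - 1*(-596)) = 1436294614*(-393 + 596)/499357873 = (1436294614/499357873)*203 = 1436294614/2459891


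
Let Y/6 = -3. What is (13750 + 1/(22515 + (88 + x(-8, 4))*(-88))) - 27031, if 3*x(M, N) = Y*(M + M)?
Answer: -83975762/6323 ≈ -13281.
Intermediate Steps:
Y = -18 (Y = 6*(-3) = -18)
x(M, N) = -12*M (x(M, N) = (-18*(M + M))/3 = (-36*M)/3 = -12*M)
(13750 + 1/(22515 + (88 + x(-8, 4))*(-88))) - 27031 = (13750 + 1/(22515 + (88 - 12*(-8))*(-88))) - 27031 = (13750 + 1/(22515 + (88 + 96)*(-88))) - 27031 = (13750 + 1/(22515 + 184*(-88))) - 27031 = (13750 + 1/(22515 - 16192)) - 27031 = (13750 + 1/6323) - 27031 = 86941251/6323 - 27031 = -83975762/6323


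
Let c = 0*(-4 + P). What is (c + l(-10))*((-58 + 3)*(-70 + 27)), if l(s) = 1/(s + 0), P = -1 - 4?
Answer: -473/2 ≈ -236.50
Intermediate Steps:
P = -5
l(s) = 1/s
c = 0 (c = 0*(-4 - 5) = 0*(-9) = 0)
(c + l(-10))*((-58 + 3)*(-70 + 27)) = (0 + 1/(-10))*((-58 + 3)*(-70 + 27)) = (0 - ⅒)*(-55*(-43)) = -⅒*2365 = -473/2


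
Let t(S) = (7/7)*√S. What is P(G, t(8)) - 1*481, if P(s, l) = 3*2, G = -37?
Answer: -475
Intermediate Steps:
t(S) = √S (t(S) = (7*(⅐))*√S = 1*√S = √S)
P(s, l) = 6
P(G, t(8)) - 1*481 = 6 - 1*481 = 6 - 481 = -475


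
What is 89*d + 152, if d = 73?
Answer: 6649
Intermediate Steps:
89*d + 152 = 89*73 + 152 = 6497 + 152 = 6649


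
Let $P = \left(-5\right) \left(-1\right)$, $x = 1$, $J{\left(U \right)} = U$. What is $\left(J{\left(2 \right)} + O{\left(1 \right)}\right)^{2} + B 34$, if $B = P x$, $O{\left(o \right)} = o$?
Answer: $179$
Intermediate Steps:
$P = 5$
$B = 5$ ($B = 5 \cdot 1 = 5$)
$\left(J{\left(2 \right)} + O{\left(1 \right)}\right)^{2} + B 34 = \left(2 + 1\right)^{2} + 5 \cdot 34 = 3^{2} + 170 = 9 + 170 = 179$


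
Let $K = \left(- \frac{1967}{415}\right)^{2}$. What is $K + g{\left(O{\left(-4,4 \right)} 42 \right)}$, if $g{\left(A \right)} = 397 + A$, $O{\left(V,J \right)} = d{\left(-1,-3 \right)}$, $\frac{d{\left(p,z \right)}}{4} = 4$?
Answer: $\frac{187977614}{172225} \approx 1091.5$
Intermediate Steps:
$d{\left(p,z \right)} = 16$ ($d{\left(p,z \right)} = 4 \cdot 4 = 16$)
$O{\left(V,J \right)} = 16$
$K = \frac{3869089}{172225}$ ($K = \left(\left(-1967\right) \frac{1}{415}\right)^{2} = \left(- \frac{1967}{415}\right)^{2} = \frac{3869089}{172225} \approx 22.465$)
$K + g{\left(O{\left(-4,4 \right)} 42 \right)} = \frac{3869089}{172225} + \left(397 + 16 \cdot 42\right) = \frac{3869089}{172225} + \left(397 + 672\right) = \frac{3869089}{172225} + 1069 = \frac{187977614}{172225}$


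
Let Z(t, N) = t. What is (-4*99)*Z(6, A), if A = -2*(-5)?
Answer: -2376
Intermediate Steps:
A = 10
(-4*99)*Z(6, A) = -4*99*6 = -396*6 = -2376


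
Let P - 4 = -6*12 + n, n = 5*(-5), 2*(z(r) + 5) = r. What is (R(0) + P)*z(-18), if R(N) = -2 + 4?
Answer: 1274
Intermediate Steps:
z(r) = -5 + r/2
n = -25
R(N) = 2
P = -93 (P = 4 + (-6*12 - 25) = 4 + (-72 - 25) = 4 - 97 = -93)
(R(0) + P)*z(-18) = (2 - 93)*(-5 + (½)*(-18)) = -91*(-5 - 9) = -91*(-14) = 1274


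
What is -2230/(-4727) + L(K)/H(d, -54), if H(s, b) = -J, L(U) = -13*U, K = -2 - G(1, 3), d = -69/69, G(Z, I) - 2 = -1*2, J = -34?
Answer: 99361/80359 ≈ 1.2365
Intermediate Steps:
G(Z, I) = 0 (G(Z, I) = 2 - 1*2 = 2 - 2 = 0)
d = -1 (d = -69*1/69 = -1)
K = -2 (K = -2 - 1*0 = -2 + 0 = -2)
H(s, b) = 34 (H(s, b) = -1*(-34) = 34)
-2230/(-4727) + L(K)/H(d, -54) = -2230/(-4727) - 13*(-2)/34 = -2230*(-1/4727) + 26*(1/34) = 2230/4727 + 13/17 = 99361/80359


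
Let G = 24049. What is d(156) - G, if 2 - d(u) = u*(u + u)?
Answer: -72719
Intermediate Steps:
d(u) = 2 - 2*u² (d(u) = 2 - u*(u + u) = 2 - u*2*u = 2 - 2*u²)
d(156) - G = (2 - 2*156²) - 1*24049 = (2 - 2*24336) - 24049 = (2 - 48672) - 24049 = -48670 - 24049 = -72719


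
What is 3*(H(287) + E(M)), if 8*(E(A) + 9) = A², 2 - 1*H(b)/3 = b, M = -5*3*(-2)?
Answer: -4509/2 ≈ -2254.5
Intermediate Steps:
M = 30 (M = -15*(-2) = 30)
H(b) = 6 - 3*b
E(A) = -9 + A²/8
3*(H(287) + E(M)) = 3*((6 - 3*287) + (-9 + (⅛)*30²)) = 3*((6 - 861) + (-9 + (⅛)*900)) = 3*(-855 + (-9 + 225/2)) = 3*(-855 + 207/2) = 3*(-1503/2) = -4509/2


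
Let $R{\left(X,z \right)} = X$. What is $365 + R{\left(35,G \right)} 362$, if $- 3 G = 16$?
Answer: $13035$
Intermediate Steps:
$G = - \frac{16}{3}$ ($G = \left(- \frac{1}{3}\right) 16 = - \frac{16}{3} \approx -5.3333$)
$365 + R{\left(35,G \right)} 362 = 365 + 35 \cdot 362 = 365 + 12670 = 13035$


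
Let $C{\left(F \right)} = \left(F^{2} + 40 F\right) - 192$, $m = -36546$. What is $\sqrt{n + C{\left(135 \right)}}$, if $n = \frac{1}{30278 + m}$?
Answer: $\frac{\sqrt{230157893381}}{3134} \approx 153.08$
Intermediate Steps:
$C{\left(F \right)} = -192 + F^{2} + 40 F$
$n = - \frac{1}{6268}$ ($n = \frac{1}{30278 - 36546} = \frac{1}{-6268} = - \frac{1}{6268} \approx -0.00015954$)
$\sqrt{n + C{\left(135 \right)}} = \sqrt{- \frac{1}{6268} + \left(-192 + 135^{2} + 40 \cdot 135\right)} = \sqrt{- \frac{1}{6268} + \left(-192 + 18225 + 5400\right)} = \sqrt{- \frac{1}{6268} + 23433} = \sqrt{\frac{146878043}{6268}} = \frac{\sqrt{230157893381}}{3134}$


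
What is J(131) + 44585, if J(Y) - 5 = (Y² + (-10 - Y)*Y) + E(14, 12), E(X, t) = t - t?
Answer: 43280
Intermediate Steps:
E(X, t) = 0
J(Y) = 5 + Y² + Y*(-10 - Y) (J(Y) = 5 + ((Y² + (-10 - Y)*Y) + 0) = 5 + ((Y² + Y*(-10 - Y)) + 0) = 5 + (Y² + Y*(-10 - Y)) = 5 + Y² + Y*(-10 - Y))
J(131) + 44585 = (5 - 10*131) + 44585 = (5 - 1310) + 44585 = -1305 + 44585 = 43280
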